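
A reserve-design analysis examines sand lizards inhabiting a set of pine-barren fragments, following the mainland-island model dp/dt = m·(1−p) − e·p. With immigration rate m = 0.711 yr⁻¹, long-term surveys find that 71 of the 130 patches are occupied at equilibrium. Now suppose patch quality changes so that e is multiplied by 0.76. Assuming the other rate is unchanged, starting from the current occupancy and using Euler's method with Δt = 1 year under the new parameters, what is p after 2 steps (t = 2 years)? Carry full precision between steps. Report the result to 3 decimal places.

0.611

Observed p* = 71/130 = 0.54615.
Balance m(1−p*) = e·p* gives e = m(1−p*)/p* = 0.711×0.45385/0.54615 = 0.59083.
Starting from p₀ = 0.54615; update p ← p + (dp/dt)·Δt with the new parameters.
step 1: Δp = +0.07744, p = 0.62360
step 2: Δp = -0.01239, p = 0.61120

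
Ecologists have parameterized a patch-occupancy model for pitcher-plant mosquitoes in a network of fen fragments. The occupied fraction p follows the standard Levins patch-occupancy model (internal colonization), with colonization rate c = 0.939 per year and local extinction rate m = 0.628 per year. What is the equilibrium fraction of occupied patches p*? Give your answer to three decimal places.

0.331

Setting dp/dt = 0 and dividing through by p* gives c·(1−p*) = m.
So p* = 1 − m/c = 1 − 0.628/0.939 = 1 − 0.6688 = 0.3312.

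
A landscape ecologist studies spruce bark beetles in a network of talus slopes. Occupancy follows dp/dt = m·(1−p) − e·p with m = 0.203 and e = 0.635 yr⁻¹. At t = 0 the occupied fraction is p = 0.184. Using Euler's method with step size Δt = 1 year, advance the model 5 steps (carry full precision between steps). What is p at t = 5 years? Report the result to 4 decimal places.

Update rule: p ← p + [m·(1−p) − e·p]·Δt with Δt = 1.
p: 0.18400 → 0.23281  (Δp = +0.04881)
p: 0.23281 → 0.24071  (Δp = +0.00791)
p: 0.24071 → 0.24200  (Δp = +0.00128)
p: 0.24200 → 0.24220  (Δp = +0.00021)
p: 0.24220 → 0.24224  (Δp = +0.00003)

0.2422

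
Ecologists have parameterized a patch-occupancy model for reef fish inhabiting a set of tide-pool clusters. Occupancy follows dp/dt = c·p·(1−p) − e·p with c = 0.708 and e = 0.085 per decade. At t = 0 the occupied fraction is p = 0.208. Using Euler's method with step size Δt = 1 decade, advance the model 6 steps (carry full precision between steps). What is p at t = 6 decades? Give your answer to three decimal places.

Update rule: p ← p + [c·p·(1−p) − e·p]·Δt with Δt = 1.
step 1: Δp = +0.09895, p = 0.30695
step 2: Δp = +0.12452, p = 0.43148
step 3: Δp = +0.13700, p = 0.56848
step 4: Δp = +0.12536, p = 0.69384
step 5: Δp = +0.09142, p = 0.78526
step 6: Δp = +0.05264, p = 0.83790

0.838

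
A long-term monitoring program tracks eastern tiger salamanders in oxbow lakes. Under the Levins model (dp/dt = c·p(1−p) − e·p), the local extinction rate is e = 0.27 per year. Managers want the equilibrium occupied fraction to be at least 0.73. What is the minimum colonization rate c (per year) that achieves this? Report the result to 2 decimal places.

p* = 1 − e/c ≥ 0.73 requires e/c ≤ 0.2700, i.e. c ≥ e/0.2700.
c_min = 0.27/0.2700 = 1.0000.

1.00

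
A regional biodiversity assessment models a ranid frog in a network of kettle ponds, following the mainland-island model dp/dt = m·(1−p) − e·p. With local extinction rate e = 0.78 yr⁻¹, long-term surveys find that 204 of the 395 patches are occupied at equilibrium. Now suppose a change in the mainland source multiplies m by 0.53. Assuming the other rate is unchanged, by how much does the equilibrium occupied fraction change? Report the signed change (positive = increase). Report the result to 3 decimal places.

Observed p* = 204/395 = 0.51646.
Balance m(1−p*) = e·p* gives m = e·p*/(1−p*) = 0.78×0.51646/0.48354 = 0.83310.
New p* = m/(m+e) = 0.44154/(0.44154+0.78000) = 0.36146.
Δp* = 0.36146 − 0.51646 = -0.15500.

-0.155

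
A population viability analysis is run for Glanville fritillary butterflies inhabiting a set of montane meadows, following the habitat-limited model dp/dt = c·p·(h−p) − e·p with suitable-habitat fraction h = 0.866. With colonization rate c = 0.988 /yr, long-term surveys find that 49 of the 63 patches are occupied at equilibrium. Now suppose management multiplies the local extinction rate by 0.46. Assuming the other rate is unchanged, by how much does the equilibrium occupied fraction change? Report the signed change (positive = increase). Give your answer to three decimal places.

0.048

Observed p* = 49/63 = 0.77778.
Balance c(h−p*) = e gives e = 0.988×(0.866 − 0.77778) = 0.08716.
New p* = 0.866 − e/c = 0.866 − 0.04009/0.98800 = 0.82542.
Δp* = 0.82542 − 0.77778 = +0.04764.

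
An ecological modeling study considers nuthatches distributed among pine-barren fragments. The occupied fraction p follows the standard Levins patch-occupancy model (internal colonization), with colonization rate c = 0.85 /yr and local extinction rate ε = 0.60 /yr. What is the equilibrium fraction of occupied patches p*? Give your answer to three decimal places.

0.294

At equilibrium, colonization balances extinction: c·p*·(1−p*) = ε·p*.
So p* = 1 − ε/c = 1 − 0.60/0.85 = 1 − 0.7059 = 0.2941.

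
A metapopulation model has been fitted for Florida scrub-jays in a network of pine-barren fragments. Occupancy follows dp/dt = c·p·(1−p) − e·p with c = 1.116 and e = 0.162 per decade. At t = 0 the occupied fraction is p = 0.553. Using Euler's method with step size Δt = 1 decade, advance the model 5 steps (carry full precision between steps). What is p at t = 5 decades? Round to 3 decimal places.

0.855

Update rule: p ← p + [c·p·(1−p) − e·p]·Δt with Δt = 1.
t = 1: p = 0.55300 + (+0.18628) = 0.73928
t = 2: p = 0.73928 + (+0.09534) = 0.83462
t = 3: p = 0.83462 + (+0.01883) = 0.85345
t = 4: p = 0.85345 + (+0.00132) = 0.85477
t = 5: p = 0.85477 + (+0.00006) = 0.85484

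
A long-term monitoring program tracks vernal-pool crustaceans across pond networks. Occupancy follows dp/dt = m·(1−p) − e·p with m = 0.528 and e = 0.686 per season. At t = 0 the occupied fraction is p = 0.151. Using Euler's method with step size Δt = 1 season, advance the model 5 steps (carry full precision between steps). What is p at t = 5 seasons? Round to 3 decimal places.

Update rule: p ← p + [m·(1−p) − e·p]·Δt with Δt = 1.
t = 1: p = 0.15100 + (+0.34469) = 0.49569
t = 2: p = 0.49569 + (-0.07376) = 0.42192
t = 3: p = 0.42192 + (+0.01579) = 0.43771
t = 4: p = 0.43771 + (-0.00338) = 0.43433
t = 5: p = 0.43433 + (+0.00072) = 0.43505

0.435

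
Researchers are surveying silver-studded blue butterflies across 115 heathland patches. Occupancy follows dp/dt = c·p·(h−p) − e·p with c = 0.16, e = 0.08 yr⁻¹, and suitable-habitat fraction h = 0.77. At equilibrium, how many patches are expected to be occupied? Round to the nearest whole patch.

p* = h − e/c = 0.77 − 0.5000 = 0.2700.
Expected occupied patches = N × p* = 115 × 0.2700 = 31.05 ≈ 31.

31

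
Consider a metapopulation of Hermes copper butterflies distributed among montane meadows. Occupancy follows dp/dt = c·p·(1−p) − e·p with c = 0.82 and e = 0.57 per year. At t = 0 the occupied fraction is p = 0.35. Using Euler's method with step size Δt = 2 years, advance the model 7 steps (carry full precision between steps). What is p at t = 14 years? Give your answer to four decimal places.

Update rule: p ← p + [c·p·(1−p) − e·p]·Δt with Δt = 2.
  1  |  dp/dt·Δt = -0.025900  |  p_1 = 0.324100
  2  |  dp/dt·Δt = -0.010217  |  p_2 = 0.313883
  3  |  dp/dt·Δt = -0.004635  |  p_3 = 0.309248
  4  |  dp/dt·Δt = -0.002216  |  p_4 = 0.307031
  5  |  dp/dt·Δt = -0.001084  |  p_5 = 0.305947
  6  |  dp/dt·Δt = -0.000536  |  p_6 = 0.305411
  7  |  dp/dt·Δt = -0.000267  |  p_7 = 0.305144

0.3051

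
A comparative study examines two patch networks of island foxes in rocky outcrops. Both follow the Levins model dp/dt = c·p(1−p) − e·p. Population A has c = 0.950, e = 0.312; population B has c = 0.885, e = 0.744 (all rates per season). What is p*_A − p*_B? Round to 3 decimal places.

A: p*_A = 1 − 0.312/0.950 = 0.6716.
B: p*_B = 1 − 0.744/0.885 = 0.1593.
p*_A − p*_B = 0.6716 − 0.1593 = 0.5123.

0.512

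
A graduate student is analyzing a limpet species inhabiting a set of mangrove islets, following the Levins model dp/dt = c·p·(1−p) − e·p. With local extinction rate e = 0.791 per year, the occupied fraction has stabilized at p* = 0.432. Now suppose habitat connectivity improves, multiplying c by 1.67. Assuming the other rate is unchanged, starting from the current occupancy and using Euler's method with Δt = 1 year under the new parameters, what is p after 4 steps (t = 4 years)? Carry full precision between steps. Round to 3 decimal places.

Balance c(1−p*) = e gives c = e/(1 − 0.43200) = 0.791/0.56800 = 1.39261.
Starting from p₀ = 0.43200; update p ← p + (dp/dt)·Δt with the new parameters.
  1  |  dp/dt·Δt = +0.228947  |  p_1 = 0.660947
  2  |  dp/dt·Δt = -0.001640  |  p_2 = 0.659307
  3  |  dp/dt·Δt = +0.000879  |  p_3 = 0.660186
  4  |  dp/dt·Δt = -0.000469  |  p_4 = 0.659717

0.660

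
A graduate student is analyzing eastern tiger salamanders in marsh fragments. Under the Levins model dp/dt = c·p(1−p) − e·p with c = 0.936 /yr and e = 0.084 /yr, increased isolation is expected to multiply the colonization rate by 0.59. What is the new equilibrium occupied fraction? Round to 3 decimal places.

0.848

Before: p* = 1 − 0.084/0.936 = 0.9103.
After the change, c = 0.55224, e = 0.084, so p* = 1 − 0.084/0.55224 = 0.8479.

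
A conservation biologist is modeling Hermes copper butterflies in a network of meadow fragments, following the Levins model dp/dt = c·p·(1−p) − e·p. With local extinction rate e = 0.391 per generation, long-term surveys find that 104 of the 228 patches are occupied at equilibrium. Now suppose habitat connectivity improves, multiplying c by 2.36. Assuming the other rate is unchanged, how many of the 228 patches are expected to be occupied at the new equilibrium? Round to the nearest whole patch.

175

Observed p* = 104/228 = 0.45614.
Balance c(1−p*) = e gives c = e/(1 − 0.45614) = 0.391/0.54386 = 0.71894.
New p* = 1 − e/c = 1 − 0.39100/1.69670 = 0.76955.
Expected occupied = 228 × 0.76955 = 175.46 ≈ 175.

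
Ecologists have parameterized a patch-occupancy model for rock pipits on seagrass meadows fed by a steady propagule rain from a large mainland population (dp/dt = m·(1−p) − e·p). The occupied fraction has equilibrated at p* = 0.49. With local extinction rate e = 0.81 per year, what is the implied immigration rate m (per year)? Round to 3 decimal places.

0.778

At equilibrium m(1−p*) = e·p*, so m = e·p*/(1−p*).
m = 0.81 × 0.49 / 0.5100 = 0.3969/0.5100 = 0.7782.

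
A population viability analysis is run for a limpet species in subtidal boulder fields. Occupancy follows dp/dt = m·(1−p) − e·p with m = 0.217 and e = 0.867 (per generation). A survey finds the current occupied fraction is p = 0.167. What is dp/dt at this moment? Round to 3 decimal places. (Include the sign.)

0.036

Colonization term: m·(1−p) = 0.217×0.8330 = 0.18076.
Extinction term: e·p = 0.14479.
dp/dt = 0.18076 − 0.14479 = 0.03597.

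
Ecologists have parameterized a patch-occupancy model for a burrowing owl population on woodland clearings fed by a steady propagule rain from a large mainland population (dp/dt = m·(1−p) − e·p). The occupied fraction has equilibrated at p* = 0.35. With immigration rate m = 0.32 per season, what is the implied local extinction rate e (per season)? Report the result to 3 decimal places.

At equilibrium m(1−p*) = e·p*, so e = m(1−p*)/p*.
e = 0.32 × 0.6500 / 0.35 = 0.5943.

0.594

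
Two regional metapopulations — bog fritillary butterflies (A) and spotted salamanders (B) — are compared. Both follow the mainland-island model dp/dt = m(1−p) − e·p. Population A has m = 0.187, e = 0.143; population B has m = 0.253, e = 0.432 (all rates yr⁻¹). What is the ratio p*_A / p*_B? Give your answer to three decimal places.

1.534

A: p*_A = m/(m+e) = 0.187/0.3300 = 0.5667.
B: p*_B = 0.253/0.6850 = 0.3693.
p*_A / p*_B = 0.5667/0.3693 = 1.5343.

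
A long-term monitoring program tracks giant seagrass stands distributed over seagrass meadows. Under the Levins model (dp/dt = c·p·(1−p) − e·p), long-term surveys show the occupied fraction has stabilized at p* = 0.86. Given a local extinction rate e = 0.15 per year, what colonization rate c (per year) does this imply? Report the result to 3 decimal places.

1.071

At equilibrium c(1−p*) = e, so c = e/(1−p*).
c = 0.15/(1 − 0.86) = 0.15/0.1400 = 1.0714.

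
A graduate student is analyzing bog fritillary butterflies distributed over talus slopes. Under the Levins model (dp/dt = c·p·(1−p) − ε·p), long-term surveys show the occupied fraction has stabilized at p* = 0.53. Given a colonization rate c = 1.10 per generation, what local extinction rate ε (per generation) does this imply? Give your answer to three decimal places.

0.517

At equilibrium c(1−p*) = ε.
ε = 1.10 × (1 − 0.53) = 1.10 × 0.4700 = 0.5170.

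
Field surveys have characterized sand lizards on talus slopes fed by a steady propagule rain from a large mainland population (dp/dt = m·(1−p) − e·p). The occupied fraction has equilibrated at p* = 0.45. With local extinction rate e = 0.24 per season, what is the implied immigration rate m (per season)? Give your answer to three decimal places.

0.196

At equilibrium m(1−p*) = e·p*, so m = e·p*/(1−p*).
m = 0.24 × 0.45 / 0.5500 = 0.1080/0.5500 = 0.1964.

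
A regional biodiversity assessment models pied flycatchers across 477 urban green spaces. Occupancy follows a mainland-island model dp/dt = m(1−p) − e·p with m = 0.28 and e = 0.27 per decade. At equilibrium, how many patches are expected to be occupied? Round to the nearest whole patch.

p* = m/(m+e) = 0.28/0.5500 = 0.5091.
Expected occupied patches = N × p* = 477 × 0.5091 = 242.84 ≈ 243.

243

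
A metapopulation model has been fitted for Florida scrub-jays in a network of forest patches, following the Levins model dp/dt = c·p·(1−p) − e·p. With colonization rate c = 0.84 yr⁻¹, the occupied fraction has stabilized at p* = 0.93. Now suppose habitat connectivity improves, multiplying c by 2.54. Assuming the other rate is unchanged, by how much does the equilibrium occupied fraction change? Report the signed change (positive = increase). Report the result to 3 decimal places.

Balance c(1−p*) = e gives e = 0.84×(1 − 0.93000) = 0.05880.
New p* = 1 − e/c = 1 − 0.05880/2.13360 = 0.97244.
Δp* = 0.97244 − 0.93000 = +0.04244.

0.042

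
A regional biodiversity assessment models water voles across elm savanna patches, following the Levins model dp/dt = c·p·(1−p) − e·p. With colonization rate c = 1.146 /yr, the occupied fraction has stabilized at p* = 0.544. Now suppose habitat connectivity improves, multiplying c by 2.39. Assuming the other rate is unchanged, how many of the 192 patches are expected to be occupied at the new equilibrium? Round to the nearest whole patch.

Balance c(1−p*) = e gives e = 1.146×(1 − 0.54400) = 0.52258.
New p* = 1 − e/c = 1 − 0.52258/2.73894 = 0.80920.
Expected occupied = 192 × 0.80920 = 155.37 ≈ 155.

155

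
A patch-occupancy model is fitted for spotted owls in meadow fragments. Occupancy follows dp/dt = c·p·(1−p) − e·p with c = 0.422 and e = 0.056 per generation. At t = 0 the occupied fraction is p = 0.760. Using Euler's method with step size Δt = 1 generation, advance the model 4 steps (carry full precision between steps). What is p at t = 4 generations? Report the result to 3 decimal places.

Update rule: p ← p + [c·p·(1−p) − e·p]·Δt with Δt = 1.
step 1: Δp = +0.03441, p = 0.79441
step 2: Δp = +0.02443, p = 0.81885
step 3: Δp = +0.01674, p = 0.83559
step 4: Δp = +0.01118, p = 0.84677

0.847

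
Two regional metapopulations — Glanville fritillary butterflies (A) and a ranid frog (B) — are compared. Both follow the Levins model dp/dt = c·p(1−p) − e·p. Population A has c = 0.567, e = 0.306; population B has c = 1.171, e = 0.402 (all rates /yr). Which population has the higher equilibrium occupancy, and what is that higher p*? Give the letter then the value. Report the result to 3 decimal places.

B, 0.657

A: p*_A = 1 − 0.306/0.567 = 0.4603.
B: p*_B = 1 − 0.402/1.171 = 0.6567.
B is higher at 0.6567.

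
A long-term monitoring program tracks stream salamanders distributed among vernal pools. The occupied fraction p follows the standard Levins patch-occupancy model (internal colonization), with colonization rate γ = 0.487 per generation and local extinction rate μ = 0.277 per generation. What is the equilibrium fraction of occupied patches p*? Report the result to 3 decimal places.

0.431

Setting dp/dt = 0 and dividing through by p* gives γ·(1−p*) = μ.
So p* = 1 − μ/γ = 1 − 0.277/0.487 = 1 − 0.5688 = 0.4312.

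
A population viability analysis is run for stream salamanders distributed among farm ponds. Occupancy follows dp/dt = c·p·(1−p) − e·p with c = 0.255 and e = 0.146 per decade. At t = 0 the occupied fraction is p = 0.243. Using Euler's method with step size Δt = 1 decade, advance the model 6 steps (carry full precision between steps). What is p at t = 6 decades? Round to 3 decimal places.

Update rule: p ← p + [c·p·(1−p) − e·p]·Δt with Δt = 1.
  1  |  dp/dt·Δt = +0.011430  |  p_1 = 0.254430
  2  |  dp/dt·Δt = +0.011226  |  p_2 = 0.265655
  3  |  dp/dt·Δt = +0.010960  |  p_3 = 0.276615
  4  |  dp/dt·Δt = +0.010639  |  p_4 = 0.287255
  5  |  dp/dt·Δt = +0.010269  |  p_5 = 0.297524
  6  |  dp/dt·Δt = +0.009857  |  p_6 = 0.307382

0.307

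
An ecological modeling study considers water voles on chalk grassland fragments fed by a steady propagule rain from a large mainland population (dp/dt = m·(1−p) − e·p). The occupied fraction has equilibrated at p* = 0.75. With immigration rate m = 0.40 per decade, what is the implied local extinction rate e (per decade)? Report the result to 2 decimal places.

At equilibrium m(1−p*) = e·p*, so e = m(1−p*)/p*.
e = 0.40 × 0.2500 / 0.75 = 0.1333.

0.13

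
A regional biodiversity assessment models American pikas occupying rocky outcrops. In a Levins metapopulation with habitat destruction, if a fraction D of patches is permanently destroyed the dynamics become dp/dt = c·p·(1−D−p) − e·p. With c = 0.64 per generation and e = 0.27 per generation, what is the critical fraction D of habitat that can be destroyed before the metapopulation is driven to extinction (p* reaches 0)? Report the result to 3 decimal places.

0.578

The nontrivial equilibrium is p* = (1−D) − e/c; extinction occurs when this hits zero.
So D_crit = 1 − e/c = 1 − 0.27/0.64 = 1 − 0.4219 = 0.5781.
Note this equals the original equilibrium occupancy — the Levins extinction-debt result.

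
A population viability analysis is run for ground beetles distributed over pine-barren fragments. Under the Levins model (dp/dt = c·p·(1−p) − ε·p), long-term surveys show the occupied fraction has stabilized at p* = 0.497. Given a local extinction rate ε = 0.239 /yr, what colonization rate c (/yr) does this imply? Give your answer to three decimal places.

0.475

At equilibrium c(1−p*) = ε, so c = ε/(1−p*).
c = 0.239/(1 − 0.497) = 0.239/0.5030 = 0.4751.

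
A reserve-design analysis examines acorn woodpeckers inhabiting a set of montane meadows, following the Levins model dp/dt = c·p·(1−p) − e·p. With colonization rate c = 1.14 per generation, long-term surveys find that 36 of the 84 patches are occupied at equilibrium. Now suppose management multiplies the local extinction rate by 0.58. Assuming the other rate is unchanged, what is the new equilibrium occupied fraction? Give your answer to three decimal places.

0.669

Observed p* = 36/84 = 0.42857.
Balance c(1−p*) = e gives e = 1.14×(1 − 0.42857) = 0.65143.
New p* = 1 − e/c = 1 − 0.37783/1.14000 = 0.66857.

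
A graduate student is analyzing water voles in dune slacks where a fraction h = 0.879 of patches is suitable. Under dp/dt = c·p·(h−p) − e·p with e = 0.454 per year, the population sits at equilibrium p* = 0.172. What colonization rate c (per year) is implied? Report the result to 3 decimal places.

At equilibrium c(h−p*) = e, so c = e/(h−p*).
c = 0.454/(0.879 − 0.172) = 0.454/0.7070 = 0.6421.

0.642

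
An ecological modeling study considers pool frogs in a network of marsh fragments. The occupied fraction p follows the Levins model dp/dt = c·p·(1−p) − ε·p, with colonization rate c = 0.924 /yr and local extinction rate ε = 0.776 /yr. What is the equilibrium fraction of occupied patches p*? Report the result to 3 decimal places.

At equilibrium, colonization balances extinction: c·p*·(1−p*) = ε·p*.
So p* = 1 − ε/c = 1 − 0.776/0.924 = 1 − 0.8398 = 0.1602.

0.160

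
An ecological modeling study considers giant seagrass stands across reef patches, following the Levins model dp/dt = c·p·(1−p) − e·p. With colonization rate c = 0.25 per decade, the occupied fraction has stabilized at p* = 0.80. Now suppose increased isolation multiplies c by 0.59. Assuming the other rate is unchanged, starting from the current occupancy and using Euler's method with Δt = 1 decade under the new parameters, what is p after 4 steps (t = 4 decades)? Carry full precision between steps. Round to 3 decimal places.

0.746

Balance c(1−p*) = e gives e = 0.25×(1 − 0.80000) = 0.05000.
Starting from p₀ = 0.80000; update p ← p + (dp/dt)·Δt with the new parameters.
t = 1: p = 0.80000 + (-0.01640) = 0.78360
t = 2: p = 0.78360 + (-0.01417) = 0.76943
t = 3: p = 0.76943 + (-0.01230) = 0.75713
t = 4: p = 0.75713 + (-0.01073) = 0.74639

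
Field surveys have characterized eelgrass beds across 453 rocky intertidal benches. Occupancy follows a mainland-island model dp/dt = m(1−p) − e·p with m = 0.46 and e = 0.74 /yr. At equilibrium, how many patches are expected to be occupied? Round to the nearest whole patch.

p* = m/(m+e) = 0.46/1.2000 = 0.3833.
Expected occupied patches = N × p* = 453 × 0.3833 = 173.65 ≈ 174.

174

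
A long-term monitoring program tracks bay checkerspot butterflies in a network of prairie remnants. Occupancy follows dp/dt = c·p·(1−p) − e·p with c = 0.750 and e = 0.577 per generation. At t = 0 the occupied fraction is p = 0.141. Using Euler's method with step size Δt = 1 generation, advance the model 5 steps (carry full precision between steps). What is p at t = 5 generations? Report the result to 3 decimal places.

0.183

Update rule: p ← p + [c·p·(1−p) − e·p]·Δt with Δt = 1.
step 1: Δp = +0.00948, p = 0.15048
step 2: Δp = +0.00905, p = 0.15953
step 3: Δp = +0.00851, p = 0.16804
step 4: Δp = +0.00789, p = 0.17594
step 5: Δp = +0.00722, p = 0.18316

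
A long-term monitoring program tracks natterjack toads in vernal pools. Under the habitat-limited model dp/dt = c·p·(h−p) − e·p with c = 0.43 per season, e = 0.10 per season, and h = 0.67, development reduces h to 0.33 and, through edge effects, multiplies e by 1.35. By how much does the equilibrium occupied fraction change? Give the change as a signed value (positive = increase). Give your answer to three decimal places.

-0.421

Before: p* = h − e/c = 0.67 − 0.10/0.43 = 0.67 − 0.2326 = 0.4374.
After: c = 0.43, e = 0.135, h = 0.33; p* = 0.33 − 0.135/0.43 = 0.0160.
Δp* = 0.0160 − 0.4374 = -0.4214.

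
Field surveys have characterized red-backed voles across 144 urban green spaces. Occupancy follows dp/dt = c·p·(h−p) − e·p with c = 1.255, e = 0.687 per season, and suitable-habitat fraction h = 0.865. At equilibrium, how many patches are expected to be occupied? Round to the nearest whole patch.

46

p* = h − e/c = 0.865 − 0.5474 = 0.3176.
Expected occupied patches = N × p* = 144 × 0.3176 = 45.73 ≈ 46.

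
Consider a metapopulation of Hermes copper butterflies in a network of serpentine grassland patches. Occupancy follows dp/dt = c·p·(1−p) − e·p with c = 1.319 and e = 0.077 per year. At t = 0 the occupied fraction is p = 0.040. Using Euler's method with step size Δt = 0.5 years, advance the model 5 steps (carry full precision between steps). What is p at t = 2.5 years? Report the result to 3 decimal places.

0.348

Update rule: p ← p + [c·p·(1−p) − e·p]·Δt with Δt = 0.5.
step 1: Δp = +0.02378, p = 0.06378
step 2: Δp = +0.03693, p = 0.10071
step 3: Δp = +0.05585, p = 0.15656
step 4: Δp = +0.08106, p = 0.23763
step 5: Δp = +0.11033, p = 0.34795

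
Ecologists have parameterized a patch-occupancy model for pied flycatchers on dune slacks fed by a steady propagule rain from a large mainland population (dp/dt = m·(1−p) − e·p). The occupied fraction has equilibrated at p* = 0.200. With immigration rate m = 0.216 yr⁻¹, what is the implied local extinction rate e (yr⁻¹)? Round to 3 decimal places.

At equilibrium m(1−p*) = e·p*, so e = m(1−p*)/p*.
e = 0.216 × 0.8000 / 0.200 = 0.8640.

0.864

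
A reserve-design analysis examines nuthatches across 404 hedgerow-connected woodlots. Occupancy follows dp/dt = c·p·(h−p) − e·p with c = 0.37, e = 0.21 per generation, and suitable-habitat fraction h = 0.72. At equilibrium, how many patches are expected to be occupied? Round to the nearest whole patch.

62

p* = h − e/c = 0.72 − 0.5676 = 0.1524.
Expected occupied patches = N × p* = 404 × 0.1524 = 61.58 ≈ 62.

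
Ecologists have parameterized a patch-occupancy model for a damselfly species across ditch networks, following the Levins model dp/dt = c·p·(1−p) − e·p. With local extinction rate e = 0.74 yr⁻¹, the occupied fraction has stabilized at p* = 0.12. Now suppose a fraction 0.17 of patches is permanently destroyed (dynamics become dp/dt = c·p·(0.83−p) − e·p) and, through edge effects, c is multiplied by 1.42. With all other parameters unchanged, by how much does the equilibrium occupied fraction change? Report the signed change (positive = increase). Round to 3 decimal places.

0.090

Balance c(1−p*) = e gives c = e/(1 − 0.12000) = 0.74/0.88000 = 0.84091.
New p* = 0.83 − e/c = 0.83 − 0.74000/1.19409 = 0.21028.
Δp* = 0.21028 − 0.12000 = +0.09028.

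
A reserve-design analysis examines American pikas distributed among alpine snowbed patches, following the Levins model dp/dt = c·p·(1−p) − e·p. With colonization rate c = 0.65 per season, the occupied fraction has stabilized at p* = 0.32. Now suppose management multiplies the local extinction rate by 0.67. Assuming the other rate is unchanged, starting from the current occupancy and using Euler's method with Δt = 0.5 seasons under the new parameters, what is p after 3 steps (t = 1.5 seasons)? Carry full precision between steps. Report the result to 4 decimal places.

Balance c(1−p*) = e gives e = 0.65×(1 − 0.32000) = 0.44200.
Starting from p₀ = 0.32000; update p ← p + (dp/dt)·Δt with the new parameters.
step 1: Δp = +0.02334, p = 0.34334
step 2: Δp = +0.02244, p = 0.36577
step 3: Δp = +0.02123, p = 0.38701

0.3870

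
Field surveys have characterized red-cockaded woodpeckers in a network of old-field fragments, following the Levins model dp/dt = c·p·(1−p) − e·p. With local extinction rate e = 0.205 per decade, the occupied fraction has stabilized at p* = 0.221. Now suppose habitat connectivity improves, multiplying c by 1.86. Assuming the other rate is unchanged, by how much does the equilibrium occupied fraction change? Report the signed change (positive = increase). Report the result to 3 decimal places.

0.360

Balance c(1−p*) = e gives c = e/(1 − 0.22100) = 0.205/0.77900 = 0.26316.
New p* = 1 − e/c = 1 − 0.20500/0.48948 = 0.58119.
Δp* = 0.58119 − 0.22100 = +0.36019.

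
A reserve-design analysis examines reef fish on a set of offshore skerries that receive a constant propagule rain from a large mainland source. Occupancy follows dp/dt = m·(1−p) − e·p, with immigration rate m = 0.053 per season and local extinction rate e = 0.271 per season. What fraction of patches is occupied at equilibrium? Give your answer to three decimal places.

0.164

At equilibrium the propagule rain into empty patches balances local extinction: m(1−p*) = e·p*.
p* = m/(m+e) = 0.053/(0.053+0.271) = 0.053/0.3240 = 0.1636.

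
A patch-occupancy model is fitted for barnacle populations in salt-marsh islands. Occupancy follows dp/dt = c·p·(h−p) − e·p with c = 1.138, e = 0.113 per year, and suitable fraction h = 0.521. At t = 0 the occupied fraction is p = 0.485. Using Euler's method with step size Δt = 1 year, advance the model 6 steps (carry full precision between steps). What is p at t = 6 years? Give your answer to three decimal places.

Update rule: p ← p + [c·p·(h−p) − e·p]·Δt with Δt = 1.
  1  |  dp/dt·Δt = -0.034936  |  p_1 = 0.450064
  2  |  dp/dt·Δt = -0.014526  |  p_2 = 0.435538
  3  |  dp/dt·Δt = -0.006857  |  p_3 = 0.428681
  4  |  dp/dt·Δt = -0.003404  |  p_4 = 0.425277
  5  |  dp/dt·Δt = -0.001730  |  p_5 = 0.423547
  6  |  dp/dt·Δt = -0.000889  |  p_6 = 0.422658

0.423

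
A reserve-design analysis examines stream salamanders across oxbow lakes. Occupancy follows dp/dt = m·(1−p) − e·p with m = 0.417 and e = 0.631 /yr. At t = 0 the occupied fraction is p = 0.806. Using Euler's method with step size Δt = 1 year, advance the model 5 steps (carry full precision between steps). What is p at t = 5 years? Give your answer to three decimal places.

0.398

Update rule: p ← p + [m·(1−p) − e·p]·Δt with Δt = 1.
t = 1: p = 0.80600 + (-0.42769) = 0.37831
t = 2: p = 0.37831 + (+0.02053) = 0.39884
t = 3: p = 0.39884 + (-0.00099) = 0.39786
t = 4: p = 0.39786 + (+0.00005) = 0.39790
t = 5: p = 0.39790 + (-0.00000) = 0.39790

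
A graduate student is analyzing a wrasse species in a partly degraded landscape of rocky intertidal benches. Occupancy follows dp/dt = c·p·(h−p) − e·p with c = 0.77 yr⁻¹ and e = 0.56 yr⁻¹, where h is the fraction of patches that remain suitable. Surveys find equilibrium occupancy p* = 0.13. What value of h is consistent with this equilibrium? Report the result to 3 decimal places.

At equilibrium c(h−p*) = e, so h = p* + e/c.
h = 0.13 + 0.56/0.77 = 0.13 + 0.7273 = 0.8573.

0.857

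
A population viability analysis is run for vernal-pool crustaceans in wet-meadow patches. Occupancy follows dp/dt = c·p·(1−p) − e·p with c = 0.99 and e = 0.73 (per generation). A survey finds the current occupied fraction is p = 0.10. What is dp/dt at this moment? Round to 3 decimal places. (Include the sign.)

Colonization term: c·p·(1−p) = 0.99×0.10×0.9000 = 0.08910.
Extinction term: e·p = 0.07300.
dp/dt = 0.08910 − 0.07300 = 0.01610.

0.016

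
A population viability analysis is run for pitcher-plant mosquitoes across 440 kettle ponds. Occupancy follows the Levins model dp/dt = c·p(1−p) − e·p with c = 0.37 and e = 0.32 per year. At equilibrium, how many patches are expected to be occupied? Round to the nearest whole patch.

59

p* = 1 − e/c = 1 − 0.32/0.37 = 0.1351.
Expected occupied patches = N × p* = 440 × 0.1351 = 59.46 ≈ 59.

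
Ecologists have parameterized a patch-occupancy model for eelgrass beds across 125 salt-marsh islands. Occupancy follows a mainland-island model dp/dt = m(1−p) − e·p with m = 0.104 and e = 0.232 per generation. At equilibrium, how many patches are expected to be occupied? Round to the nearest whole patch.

p* = m/(m+e) = 0.104/0.3360 = 0.3095.
Expected occupied patches = N × p* = 125 × 0.3095 = 38.69 ≈ 39.

39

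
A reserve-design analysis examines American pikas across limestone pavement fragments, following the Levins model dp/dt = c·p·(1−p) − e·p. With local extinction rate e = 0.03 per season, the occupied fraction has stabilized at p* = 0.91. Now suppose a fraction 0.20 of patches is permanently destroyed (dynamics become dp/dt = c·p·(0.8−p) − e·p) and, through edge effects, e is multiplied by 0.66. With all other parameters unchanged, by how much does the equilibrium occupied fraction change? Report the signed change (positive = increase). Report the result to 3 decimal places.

Balance c(1−p*) = e gives c = e/(1 − 0.91000) = 0.03/0.09000 = 0.33333.
New p* = 0.8 − e/c = 0.8 − 0.01980/0.33333 = 0.74060.
Δp* = 0.74060 − 0.91000 = -0.16940.

-0.169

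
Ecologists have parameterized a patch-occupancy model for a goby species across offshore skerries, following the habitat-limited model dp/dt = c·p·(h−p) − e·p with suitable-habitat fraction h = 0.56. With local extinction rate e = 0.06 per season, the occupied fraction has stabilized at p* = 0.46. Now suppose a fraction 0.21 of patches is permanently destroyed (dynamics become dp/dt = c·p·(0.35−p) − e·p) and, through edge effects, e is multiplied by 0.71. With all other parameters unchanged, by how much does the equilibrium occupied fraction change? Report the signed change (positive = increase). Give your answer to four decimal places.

Balance c(h−p*) = e gives c = e/(0.56 − 0.46000) = 0.06/0.10000 = 0.60000.
New p* = 0.35 − e/c = 0.35 − 0.04260/0.60000 = 0.27900.
Δp* = 0.27900 − 0.46000 = -0.18100.

-0.1810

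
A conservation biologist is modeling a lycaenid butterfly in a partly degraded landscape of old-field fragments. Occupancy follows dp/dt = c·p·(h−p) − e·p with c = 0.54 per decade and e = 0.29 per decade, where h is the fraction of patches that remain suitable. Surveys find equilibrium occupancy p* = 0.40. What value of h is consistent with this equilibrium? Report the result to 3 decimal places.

At equilibrium c(h−p*) = e, so h = p* + e/c.
h = 0.40 + 0.29/0.54 = 0.40 + 0.5370 = 0.9370.

0.937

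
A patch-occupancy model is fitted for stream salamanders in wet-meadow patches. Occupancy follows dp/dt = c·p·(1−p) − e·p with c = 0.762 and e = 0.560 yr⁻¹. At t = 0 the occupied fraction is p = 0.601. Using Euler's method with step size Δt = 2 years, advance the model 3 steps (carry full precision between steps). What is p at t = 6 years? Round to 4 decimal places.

0.2740

Update rule: p ← p + [c·p·(1−p) − e·p]·Δt with Δt = 2.
p: 0.60100 → 0.29333  (Δp = -0.30767)
p: 0.29333 → 0.28071  (Δp = -0.01263)
p: 0.28071 → 0.27403  (Δp = -0.00668)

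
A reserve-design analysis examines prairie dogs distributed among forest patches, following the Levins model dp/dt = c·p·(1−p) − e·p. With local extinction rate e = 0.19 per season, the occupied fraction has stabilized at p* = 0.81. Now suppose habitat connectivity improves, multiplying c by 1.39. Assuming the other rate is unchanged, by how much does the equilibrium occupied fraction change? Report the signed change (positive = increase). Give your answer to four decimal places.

0.0533

Balance c(1−p*) = e gives c = e/(1 − 0.81000) = 0.19/0.19000 = 1.00000.
New p* = 1 − e/c = 1 − 0.19000/1.39000 = 0.86331.
Δp* = 0.86331 − 0.81000 = +0.05331.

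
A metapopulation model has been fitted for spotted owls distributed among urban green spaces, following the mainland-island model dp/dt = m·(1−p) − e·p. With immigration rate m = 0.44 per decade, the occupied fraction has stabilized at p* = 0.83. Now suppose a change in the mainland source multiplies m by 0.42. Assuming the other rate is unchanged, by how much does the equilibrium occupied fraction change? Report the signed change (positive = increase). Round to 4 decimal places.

-0.1578

Balance m(1−p*) = e·p* gives e = m(1−p*)/p* = 0.44×0.17000/0.83000 = 0.09012.
New p* = m/(m+e) = 0.18480/(0.18480+0.09012) = 0.67220.
Δp* = 0.67220 − 0.83000 = -0.15780.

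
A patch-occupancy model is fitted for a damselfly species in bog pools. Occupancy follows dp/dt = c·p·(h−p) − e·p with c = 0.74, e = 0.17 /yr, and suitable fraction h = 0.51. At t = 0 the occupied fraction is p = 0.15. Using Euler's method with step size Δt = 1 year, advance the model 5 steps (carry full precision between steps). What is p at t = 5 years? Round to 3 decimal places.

0.216

Update rule: p ← p + [c·p·(h−p) − e·p]·Δt with Δt = 1.
p: 0.15000 → 0.16446  (Δp = +0.01446)
p: 0.16446 → 0.17855  (Δp = +0.01409)
p: 0.17855 → 0.19199  (Δp = +0.01344)
p: 0.19199 → 0.20454  (Δp = +0.01254)
p: 0.20454 → 0.21600  (Δp = +0.01146)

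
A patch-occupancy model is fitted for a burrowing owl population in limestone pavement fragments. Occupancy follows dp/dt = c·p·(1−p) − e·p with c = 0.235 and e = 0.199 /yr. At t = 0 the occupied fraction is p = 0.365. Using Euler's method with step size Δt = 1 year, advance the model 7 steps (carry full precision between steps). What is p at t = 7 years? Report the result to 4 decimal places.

Update rule: p ← p + [c·p·(1−p) − e·p]·Δt with Δt = 1.
  1  |  dp/dt·Δt = -0.018168  |  p_1 = 0.346832
  2  |  dp/dt·Δt = -0.015783  |  p_2 = 0.331049
  3  |  dp/dt·Δt = -0.013837  |  p_3 = 0.317213
  4  |  dp/dt·Δt = -0.012227  |  p_4 = 0.304986
  5  |  dp/dt·Δt = -0.010879  |  p_5 = 0.294106
  6  |  dp/dt·Δt = -0.009739  |  p_6 = 0.284367
  7  |  dp/dt·Δt = -0.008766  |  p_7 = 0.275601

0.2756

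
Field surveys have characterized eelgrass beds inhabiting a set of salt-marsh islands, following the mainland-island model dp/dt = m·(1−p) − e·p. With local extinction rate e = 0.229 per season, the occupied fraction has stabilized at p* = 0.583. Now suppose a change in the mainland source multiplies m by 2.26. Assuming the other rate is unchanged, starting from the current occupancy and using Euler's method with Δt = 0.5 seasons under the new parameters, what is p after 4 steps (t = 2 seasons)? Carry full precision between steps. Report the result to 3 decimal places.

0.746

Balance m(1−p*) = e·p* gives m = e·p*/(1−p*) = 0.229×0.58300/0.41700 = 0.32016.
Starting from p₀ = 0.58300; update p ← p + (dp/dt)·Δt with the new parameters.
p: 0.58300 → 0.66711  (Δp = +0.08411)
p: 0.66711 → 0.71116  (Δp = +0.04405)
p: 0.71116 → 0.73423  (Δp = +0.02307)
p: 0.73423 → 0.74631  (Δp = +0.01208)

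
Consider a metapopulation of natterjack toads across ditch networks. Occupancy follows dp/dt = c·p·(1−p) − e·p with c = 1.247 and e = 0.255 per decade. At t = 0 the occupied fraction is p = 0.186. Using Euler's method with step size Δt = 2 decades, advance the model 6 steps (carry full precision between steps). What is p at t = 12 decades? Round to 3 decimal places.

0.844

Update rule: p ← p + [c·p·(1−p) − e·p]·Δt with Δt = 2.
  1  |  dp/dt·Δt = +0.282742  |  p_1 = 0.468742
  2  |  dp/dt·Δt = +0.382005  |  p_2 = 0.850747
  3  |  dp/dt·Δt = -0.117200  |  p_3 = 0.733546
  4  |  dp/dt·Δt = +0.113359  |  p_4 = 0.846905
  5  |  dp/dt·Δt = -0.108558  |  p_5 = 0.738347
  6  |  dp/dt·Δt = +0.105260  |  p_6 = 0.843607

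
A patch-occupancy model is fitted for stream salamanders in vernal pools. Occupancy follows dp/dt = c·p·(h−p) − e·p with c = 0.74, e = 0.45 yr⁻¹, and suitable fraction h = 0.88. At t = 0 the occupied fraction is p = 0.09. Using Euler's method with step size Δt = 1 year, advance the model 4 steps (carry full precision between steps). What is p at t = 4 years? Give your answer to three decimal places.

0.142

Update rule: p ← p + [c·p·(h−p) − e·p]·Δt with Δt = 1.
  1  |  dp/dt·Δt = +0.012114  |  p_1 = 0.102114
  2  |  dp/dt·Δt = +0.012829  |  p_2 = 0.114943
  3  |  dp/dt·Δt = +0.013350  |  p_3 = 0.128293
  4  |  dp/dt·Δt = +0.013633  |  p_4 = 0.141926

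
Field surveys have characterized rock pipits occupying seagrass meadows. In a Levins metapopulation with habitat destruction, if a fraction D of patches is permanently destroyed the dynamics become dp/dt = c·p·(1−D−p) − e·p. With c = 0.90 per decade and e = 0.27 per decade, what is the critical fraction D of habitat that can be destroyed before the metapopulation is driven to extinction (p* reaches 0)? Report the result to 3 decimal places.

0.700

The nontrivial equilibrium is p* = (1−D) − e/c; extinction occurs when this hits zero.
So D_crit = 1 − e/c = 1 − 0.27/0.90 = 1 − 0.3000 = 0.7000.
This equals the undisturbed p*, a classic result of Lande's extension.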